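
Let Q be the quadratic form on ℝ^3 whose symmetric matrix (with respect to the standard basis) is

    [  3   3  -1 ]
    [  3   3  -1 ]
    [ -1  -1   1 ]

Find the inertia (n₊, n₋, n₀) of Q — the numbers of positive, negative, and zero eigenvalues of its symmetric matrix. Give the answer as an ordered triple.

Symmetric row and column elimination reduces A to a congruent diagonal form with pivots 3, 0, 2/3.
So there are 2 positive, 1 zero pivots.

(2, 0, 1)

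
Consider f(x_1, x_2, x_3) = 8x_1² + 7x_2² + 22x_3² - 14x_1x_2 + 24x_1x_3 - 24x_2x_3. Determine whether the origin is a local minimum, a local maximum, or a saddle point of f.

local minimum

The Hessian at the origin is H = [[16, -14, 24], [-14, 14, -24], [24, -24, 44]].
Congruent diagonalization of H (simultaneous row and column reduction) yields pivots 16, 7/4, 20/7.
So there are 3 positive pivots.
H is positive definite, so the origin is a strict local minimum.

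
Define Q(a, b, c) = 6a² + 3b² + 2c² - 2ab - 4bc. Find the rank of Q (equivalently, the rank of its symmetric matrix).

The associated matrix is A = [[6, -1, 0], [-1, 3, -2], [0, -2, 2]].
Congruent diagonalization of A (simultaneous row and column reduction) yields pivots 6, 17/6, 10/17.
Counting signs: 3 positive.
The rank is the number of nonzero pivots: 3.

3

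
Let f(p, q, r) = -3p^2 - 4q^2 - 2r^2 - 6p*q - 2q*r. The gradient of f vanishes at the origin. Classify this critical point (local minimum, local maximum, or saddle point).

The Hessian at the origin is H = [[-6, -6, 0], [-6, -8, -2], [0, -2, -4]].
Applying the same elementary operations to the rows and columns of H produces a congruent diagonal matrix with entries -6, -2, -2.
So there are 3 negative pivots.
H is negative definite, so the origin is a strict local maximum.

local maximum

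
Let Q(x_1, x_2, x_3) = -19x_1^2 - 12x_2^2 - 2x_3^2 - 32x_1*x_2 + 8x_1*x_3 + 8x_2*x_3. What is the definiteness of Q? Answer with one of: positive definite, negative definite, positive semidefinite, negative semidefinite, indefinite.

Write A = [[-19, -16, 4], [-16, -12, 4], [4, 4, -2]].
An LDLᵀ factorisation of A has diagonal entries -19, 28/19, -10/7.
Counting signs: 1 positive, 2 negative.
Hence Q is indefinite.

indefinite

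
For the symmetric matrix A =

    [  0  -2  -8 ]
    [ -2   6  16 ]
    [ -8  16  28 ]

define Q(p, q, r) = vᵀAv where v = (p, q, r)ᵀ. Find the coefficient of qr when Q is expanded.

32

The coefficient of qr is A[2,3] + A[3,2] = 2·16 = 32.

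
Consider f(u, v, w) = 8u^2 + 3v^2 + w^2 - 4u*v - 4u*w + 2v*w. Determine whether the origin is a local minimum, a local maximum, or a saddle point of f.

The Hessian at the origin is H = [[16, -4, -4], [-4, 6, 2], [-4, 2, 2]].
Symmetric row and column elimination reduces H to a congruent diagonal form with pivots 16, 5, 4/5.
So there are 3 positive pivots.
H is positive definite, so the origin is a strict local minimum.

local minimum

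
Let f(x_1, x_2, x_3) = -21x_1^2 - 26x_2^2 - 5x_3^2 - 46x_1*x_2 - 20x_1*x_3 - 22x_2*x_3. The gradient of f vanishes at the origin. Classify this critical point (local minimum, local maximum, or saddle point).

The Hessian at the origin is H = [[-42, -46, -20], [-46, -52, -22], [-20, -22, -10]].
Row-reducing H symmetrically gives the diagonal entries -42, -34/21, -8/17.
That gives 3 negative pivots.
H is negative definite, so the origin is a strict local maximum.

local maximum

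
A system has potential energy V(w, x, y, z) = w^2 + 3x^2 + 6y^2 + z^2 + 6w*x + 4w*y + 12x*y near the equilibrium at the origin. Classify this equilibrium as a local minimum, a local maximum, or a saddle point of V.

saddle point

The Hessian at the origin is H = [[2, 6, 4, 0], [6, 6, 12, 0], [4, 12, 12, 0], [0, 0, 0, 2]].
Congruent diagonalization of H (simultaneous row and column reduction) yields pivots 2, -12, 4, 2.
So there are 3 positive, 1 negative pivots.
H is indefinite, so the origin is a saddle point.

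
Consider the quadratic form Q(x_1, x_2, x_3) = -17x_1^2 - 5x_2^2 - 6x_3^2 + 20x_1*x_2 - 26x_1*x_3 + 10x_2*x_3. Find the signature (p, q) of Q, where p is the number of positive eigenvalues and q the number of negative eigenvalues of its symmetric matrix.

Write A = [[-17, 10, -13], [10, -5, 5], [-13, 5, -6]].
Symmetric row and column elimination reduces A to a congruent diagonal form with pivots -17, 15/17, -4.
That gives 1 positive, 2 negative pivots.

(1, 2)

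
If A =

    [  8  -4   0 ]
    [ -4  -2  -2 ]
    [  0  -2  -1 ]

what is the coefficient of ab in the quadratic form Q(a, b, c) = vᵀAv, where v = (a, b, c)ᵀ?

The coefficient of ab is A[1,2] + A[2,1] = 2·(-4) = -8.

-8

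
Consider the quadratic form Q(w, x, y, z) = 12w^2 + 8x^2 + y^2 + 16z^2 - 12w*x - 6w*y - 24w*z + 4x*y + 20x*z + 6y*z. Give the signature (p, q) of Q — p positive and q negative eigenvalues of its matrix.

(3, 0)

Write A = [[12, -6, -3, -12], [-6, 8, 2, 10], [-3, 2, 1, 3], [-12, 10, 3, 16]].
Congruent diagonalization of A (simultaneous row and column reduction) yields pivots 12, 5, 1/5, 0.
That gives 3 positive, 1 zero pivots.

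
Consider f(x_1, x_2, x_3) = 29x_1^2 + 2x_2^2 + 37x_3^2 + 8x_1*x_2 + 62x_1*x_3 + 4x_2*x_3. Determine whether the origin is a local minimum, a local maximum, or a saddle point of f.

local minimum

The Hessian at the origin is H = [[58, 8, 62], [8, 4, 4], [62, 4, 74]].
Row-reducing H symmetrically gives the diagonal entries 58, 84/29, 4/7.
That gives 3 positive pivots.
H is positive definite, so the origin is a strict local minimum.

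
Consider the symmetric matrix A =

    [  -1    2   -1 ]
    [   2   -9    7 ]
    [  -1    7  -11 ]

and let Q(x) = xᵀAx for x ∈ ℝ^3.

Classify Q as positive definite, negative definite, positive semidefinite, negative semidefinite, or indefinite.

negative definite

Row-reducing A symmetrically gives the diagonal entries -1, -5, -5.
Counting signs: 3 negative.
Hence Q is negative definite.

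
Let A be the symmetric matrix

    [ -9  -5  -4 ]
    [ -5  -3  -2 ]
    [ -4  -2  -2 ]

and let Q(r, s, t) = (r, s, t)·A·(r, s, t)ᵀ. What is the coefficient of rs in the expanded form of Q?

-10

The coefficient of rs is A[1,2] + A[2,1] = 2·(-5) = -10.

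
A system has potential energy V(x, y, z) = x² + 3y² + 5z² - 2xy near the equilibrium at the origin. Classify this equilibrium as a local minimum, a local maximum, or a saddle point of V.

The Hessian at the origin is H = [[2, -2, 0], [-2, 6, 0], [0, 0, 10]].
Congruent diagonalization of H (simultaneous row and column reduction) yields pivots 2, 4, 10.
Counting signs: 3 positive.
H is positive definite, so the origin is a strict local minimum.

local minimum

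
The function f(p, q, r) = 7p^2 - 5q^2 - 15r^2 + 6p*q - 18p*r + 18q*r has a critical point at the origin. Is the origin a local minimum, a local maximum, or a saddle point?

saddle point

The Hessian at the origin is H = [[14, 6, -18], [6, -10, 18], [-18, 18, -30]].
Congruent diagonalization of H (simultaneous row and column reduction) yields pivots 14, -88/7, -6/11.
Counting signs: 1 positive, 2 negative.
H is indefinite, so the origin is a saddle point.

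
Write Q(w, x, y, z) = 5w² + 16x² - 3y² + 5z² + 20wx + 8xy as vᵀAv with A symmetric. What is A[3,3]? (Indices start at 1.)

-3

The coefficient of y² in Q is -3, and that is exactly A[3,3].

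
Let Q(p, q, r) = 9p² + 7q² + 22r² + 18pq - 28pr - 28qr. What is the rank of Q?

3

Write A = [[9, 9, -14], [9, 7, -14], [-14, -14, 22]].
An LDLᵀ factorisation of A has diagonal entries 9, -2, 2/9.
Counting signs: 2 positive, 1 negative.
The rank is the number of nonzero pivots: 3.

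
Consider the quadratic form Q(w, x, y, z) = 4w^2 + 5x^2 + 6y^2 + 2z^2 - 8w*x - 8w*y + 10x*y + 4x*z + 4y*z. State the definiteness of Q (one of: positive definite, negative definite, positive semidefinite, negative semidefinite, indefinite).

The symmetric matrix is A = [[4, -4, -4, 0], [-4, 5, 5, 2], [-4, 5, 6, 2], [0, 2, 2, 2]].
Row-reducing A symmetrically gives the diagonal entries 4, 1, 1, -2.
That gives 3 positive, 1 negative pivots.
Hence Q is indefinite.

indefinite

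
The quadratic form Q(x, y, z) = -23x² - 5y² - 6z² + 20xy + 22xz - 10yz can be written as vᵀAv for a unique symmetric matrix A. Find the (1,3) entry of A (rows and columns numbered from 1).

11

The coefficient of x·z in Q is 22. For a symmetric A this equals A[1,3] + A[3,1] = 2·A[1,3].
So A[1,3] = 22/2 = 11.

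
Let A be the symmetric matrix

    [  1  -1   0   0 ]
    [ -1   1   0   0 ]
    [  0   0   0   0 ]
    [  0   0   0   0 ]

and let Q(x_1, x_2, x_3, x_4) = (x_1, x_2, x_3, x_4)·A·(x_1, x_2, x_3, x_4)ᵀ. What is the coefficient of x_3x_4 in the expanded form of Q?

0

The coefficient of x_3x_4 is A[3,4] + A[4,3] = 2·0 = 0.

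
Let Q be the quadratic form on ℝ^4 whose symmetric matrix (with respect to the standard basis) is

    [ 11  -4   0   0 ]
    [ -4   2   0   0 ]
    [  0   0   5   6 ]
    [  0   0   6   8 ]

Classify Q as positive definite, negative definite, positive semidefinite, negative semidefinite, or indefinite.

positive definite

Leading principal minors: Δ_1 = 11, Δ_2 = 6, Δ_3 = 30, Δ_4 = 24.
All leading principal minors are positive, so by Sylvester's criterion Q is positive definite.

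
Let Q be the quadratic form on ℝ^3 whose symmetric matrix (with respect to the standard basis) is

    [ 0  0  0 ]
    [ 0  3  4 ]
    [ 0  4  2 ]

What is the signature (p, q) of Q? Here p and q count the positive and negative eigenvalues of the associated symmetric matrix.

(1, 1)

Symmetric row and column elimination reduces A to a congruent diagonal form with pivots 0, 3, -10/3.
So there are 1 positive, 1 negative, 1 zero pivots.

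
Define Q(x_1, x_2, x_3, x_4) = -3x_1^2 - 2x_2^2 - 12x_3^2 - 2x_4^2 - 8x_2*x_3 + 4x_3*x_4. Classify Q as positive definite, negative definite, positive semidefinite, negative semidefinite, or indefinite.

negative definite

The symmetric matrix is A = [[-3, 0, 0, 0], [0, -2, -4, 0], [0, -4, -12, 2], [0, 0, 2, -2]].
Symmetric row and column elimination reduces A to a congruent diagonal form with pivots -3, -2, -4, -1.
Counting signs: 4 negative.
Hence Q is negative definite.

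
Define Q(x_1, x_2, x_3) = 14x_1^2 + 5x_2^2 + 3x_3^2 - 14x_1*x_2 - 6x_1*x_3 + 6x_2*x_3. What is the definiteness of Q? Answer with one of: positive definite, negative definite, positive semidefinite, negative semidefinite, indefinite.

The symmetric matrix is A = [[14, -7, -3], [-7, 5, 3], [-3, 3, 3]].
An LDLᵀ factorisation of A has diagonal entries 14, 3/2, 6/7.
So there are 3 positive pivots.
Hence Q is positive definite.

positive definite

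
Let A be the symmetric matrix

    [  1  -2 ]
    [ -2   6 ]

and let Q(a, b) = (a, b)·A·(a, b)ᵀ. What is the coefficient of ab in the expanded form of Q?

-4

The coefficient of ab is A[1,2] + A[2,1] = 2·(-2) = -4.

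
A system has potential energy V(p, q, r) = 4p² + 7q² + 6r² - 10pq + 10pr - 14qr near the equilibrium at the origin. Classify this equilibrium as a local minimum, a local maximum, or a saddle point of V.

The Hessian at the origin is H = [[8, -10, 10], [-10, 14, -14], [10, -14, 12]].
Symmetric row and column elimination reduces H to a congruent diagonal form with pivots 8, 3/2, -2.
So there are 2 positive, 1 negative pivots.
H is indefinite, so the origin is a saddle point.

saddle point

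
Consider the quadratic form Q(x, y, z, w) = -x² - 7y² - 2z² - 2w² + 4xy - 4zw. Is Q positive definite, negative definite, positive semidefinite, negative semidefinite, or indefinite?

The symmetric matrix is A = [[-1, 2, 0, 0], [2, -7, 0, 0], [0, 0, -2, -2], [0, 0, -2, -2]].
Row-reducing A symmetrically gives the diagonal entries -1, -3, -2, 0.
That gives 3 negative, 1 zero pivots.
Hence Q is negative semidefinite.

negative semidefinite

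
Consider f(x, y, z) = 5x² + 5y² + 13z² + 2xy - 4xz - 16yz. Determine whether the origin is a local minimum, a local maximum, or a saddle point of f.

local minimum

The Hessian at the origin is H = [[10, 2, -4], [2, 10, -16], [-4, -16, 26]].
Applying the same elementary operations to the rows and columns of H produces a congruent diagonal matrix with entries 10, 48/5, 1/3.
Counting signs: 3 positive.
H is positive definite, so the origin is a strict local minimum.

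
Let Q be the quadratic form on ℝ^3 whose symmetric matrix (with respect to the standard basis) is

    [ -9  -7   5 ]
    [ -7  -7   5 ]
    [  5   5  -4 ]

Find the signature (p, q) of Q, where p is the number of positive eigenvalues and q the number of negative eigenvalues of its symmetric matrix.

(0, 3)

An LDLᵀ factorisation of A has diagonal entries -9, -14/9, -3/7.
So there are 3 negative pivots.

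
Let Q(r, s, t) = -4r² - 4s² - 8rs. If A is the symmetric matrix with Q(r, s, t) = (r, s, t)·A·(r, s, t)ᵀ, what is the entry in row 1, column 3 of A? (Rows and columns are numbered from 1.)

0

The coefficient of r·t in Q is 0. For a symmetric A this equals A[1,3] + A[3,1] = 2·A[1,3].
So A[1,3] = 0/2 = 0.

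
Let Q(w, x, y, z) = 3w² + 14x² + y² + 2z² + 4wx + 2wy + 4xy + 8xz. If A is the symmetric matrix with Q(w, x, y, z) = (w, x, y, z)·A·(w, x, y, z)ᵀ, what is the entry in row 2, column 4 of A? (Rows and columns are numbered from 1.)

The coefficient of x·z in Q is 8. For a symmetric A this equals A[2,4] + A[4,2] = 2·A[2,4].
So A[2,4] = 8/2 = 4.

4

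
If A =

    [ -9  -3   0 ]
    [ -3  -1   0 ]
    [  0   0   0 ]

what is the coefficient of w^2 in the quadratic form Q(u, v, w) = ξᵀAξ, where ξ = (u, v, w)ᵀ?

0

The coefficient of w^2 is the diagonal entry A[3,3] = 0.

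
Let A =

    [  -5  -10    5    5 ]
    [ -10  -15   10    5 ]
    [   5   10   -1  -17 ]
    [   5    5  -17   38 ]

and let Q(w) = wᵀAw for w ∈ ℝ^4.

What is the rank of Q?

Congruent diagonalization of A (simultaneous row and column reduction) yields pivots -5, 5, 4, 2.
That gives 3 positive, 1 negative pivots.
The rank is the number of nonzero pivots: 4.

4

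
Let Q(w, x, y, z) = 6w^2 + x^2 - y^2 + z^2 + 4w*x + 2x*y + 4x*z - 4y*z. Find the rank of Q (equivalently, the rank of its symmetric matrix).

The symmetric matrix is A = [[6, 2, 0, 0], [2, 1, 1, 2], [0, 1, -1, -2], [0, 2, -2, 1]].
Applying the same elementary operations to the rows and columns of A produces a congruent diagonal matrix with entries 6, 1/3, -4, 5.
Counting signs: 3 positive, 1 negative.
The rank is the number of nonzero pivots: 4.

4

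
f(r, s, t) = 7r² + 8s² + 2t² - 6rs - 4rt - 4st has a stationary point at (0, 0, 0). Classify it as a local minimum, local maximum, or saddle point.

local minimum

The Hessian at the origin is H = [[14, -6, -4], [-6, 16, -4], [-4, -4, 4]].
Applying the same elementary operations to the rows and columns of H produces a congruent diagonal matrix with entries 14, 94/7, 20/47.
That gives 3 positive pivots.
H is positive definite, so the origin is a strict local minimum.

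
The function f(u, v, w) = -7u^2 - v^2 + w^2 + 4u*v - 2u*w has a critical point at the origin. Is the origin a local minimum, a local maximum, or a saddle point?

The Hessian at the origin is H = [[-14, 4, -2], [4, -2, 0], [-2, 0, 2]].
An LDLᵀ factorisation of H has diagonal entries -14, -6/7, 8/3.
That gives 1 positive, 2 negative pivots.
H is indefinite, so the origin is a saddle point.

saddle point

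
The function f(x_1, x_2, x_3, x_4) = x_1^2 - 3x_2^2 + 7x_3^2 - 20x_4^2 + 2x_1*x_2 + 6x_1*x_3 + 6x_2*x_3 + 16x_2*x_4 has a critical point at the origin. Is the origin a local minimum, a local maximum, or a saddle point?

saddle point

The Hessian at the origin is H = [[2, 2, 6, 0], [2, -6, 6, 16], [6, 6, 14, 0], [0, 16, 0, -40]].
Symmetric row and column elimination reduces H to a congruent diagonal form with pivots 2, -8, -4, -8.
That gives 1 positive, 3 negative pivots.
H is indefinite, so the origin is a saddle point.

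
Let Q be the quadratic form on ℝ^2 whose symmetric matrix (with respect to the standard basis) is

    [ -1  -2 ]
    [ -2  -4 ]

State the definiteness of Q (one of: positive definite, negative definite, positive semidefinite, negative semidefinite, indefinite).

negative semidefinite

For the 2×2 matrix [[-1, -2], [-2, -4]]: det = -1·-4 − (-2)² = 0, trace = -5.
det = 0 so one eigenvalue is zero; the form is semidefinite with the sign of the trace.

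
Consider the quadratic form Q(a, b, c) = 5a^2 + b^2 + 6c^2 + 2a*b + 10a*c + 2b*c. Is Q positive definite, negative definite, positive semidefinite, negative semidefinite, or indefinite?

positive definite

The symmetric matrix of Q is A = [[5, 1, 5], [1, 1, 1], [5, 1, 6]].
Leading principal minors: Δ_1 = 5, Δ_2 = 4, Δ_3 = 4.
All leading principal minors are positive, so by Sylvester's criterion Q is positive definite.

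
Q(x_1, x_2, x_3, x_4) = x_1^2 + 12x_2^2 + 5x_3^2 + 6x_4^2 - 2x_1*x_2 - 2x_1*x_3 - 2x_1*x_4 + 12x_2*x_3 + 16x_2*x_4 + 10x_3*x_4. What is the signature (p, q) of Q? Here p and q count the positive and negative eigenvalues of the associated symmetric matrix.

(4, 0)

The associated matrix is A = [[1, -1, -1, -1], [-1, 12, 6, 8], [-1, 6, 5, 5], [-1, 8, 5, 6]].
Symmetric row and column elimination reduces A to a congruent diagonal form with pivots 1, 11, 19/11, 3/19.
So there are 4 positive pivots.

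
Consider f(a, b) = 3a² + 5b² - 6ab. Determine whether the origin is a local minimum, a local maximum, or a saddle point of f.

The Hessian at the origin is H = [[6, -6], [-6, 10]].
det H = 6·10 − (-6)² = 24 > 0 and H[1,1] = 6 > 0, so H is positive definite.
Therefore the origin is a local minimum.

local minimum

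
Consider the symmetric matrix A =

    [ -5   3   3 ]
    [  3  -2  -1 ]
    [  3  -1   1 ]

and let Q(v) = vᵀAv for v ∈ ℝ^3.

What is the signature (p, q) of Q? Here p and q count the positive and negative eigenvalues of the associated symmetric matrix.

(1, 2)

Row-reducing A symmetrically gives the diagonal entries -5, -1/5, 6.
So there are 1 positive, 2 negative pivots.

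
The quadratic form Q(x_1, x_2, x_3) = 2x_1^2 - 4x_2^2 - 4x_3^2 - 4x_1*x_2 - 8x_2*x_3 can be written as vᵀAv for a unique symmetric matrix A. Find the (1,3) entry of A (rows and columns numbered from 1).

0

The coefficient of x_1·x_3 in Q is 0. For a symmetric A this equals A[1,3] + A[3,1] = 2·A[1,3].
So A[1,3] = 0/2 = 0.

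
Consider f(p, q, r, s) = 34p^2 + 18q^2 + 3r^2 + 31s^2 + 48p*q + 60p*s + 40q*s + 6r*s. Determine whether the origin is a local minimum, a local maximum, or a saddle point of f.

local minimum

The Hessian at the origin is H = [[68, 48, 0, 60], [48, 36, 0, 40], [0, 0, 6, 6], [60, 40, 6, 62]].
Symmetric row and column elimination reduces H to a congruent diagonal form with pivots 68, 36/17, 6, 4/9.
So there are 4 positive pivots.
H is positive definite, so the origin is a strict local minimum.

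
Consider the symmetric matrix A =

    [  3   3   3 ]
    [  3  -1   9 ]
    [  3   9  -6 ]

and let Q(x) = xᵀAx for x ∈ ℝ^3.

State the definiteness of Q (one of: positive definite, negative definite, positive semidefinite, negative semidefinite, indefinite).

Applying the same elementary operations to the rows and columns of A produces a congruent diagonal matrix with entries 3, -4, 0.
Counting signs: 1 positive, 1 negative, 1 zero.
Hence Q is indefinite.

indefinite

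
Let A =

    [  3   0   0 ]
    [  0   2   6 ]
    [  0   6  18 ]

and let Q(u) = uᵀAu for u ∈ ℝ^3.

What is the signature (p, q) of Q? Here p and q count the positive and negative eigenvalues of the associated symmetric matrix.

Congruent diagonalization of A (simultaneous row and column reduction) yields pivots 3, 2, 0.
That gives 2 positive, 1 zero pivots.

(2, 0)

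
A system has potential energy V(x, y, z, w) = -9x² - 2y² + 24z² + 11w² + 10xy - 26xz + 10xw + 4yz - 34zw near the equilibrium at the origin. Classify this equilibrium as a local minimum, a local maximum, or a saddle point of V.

The Hessian at the origin is H = [[-18, 10, -26, 10], [10, -4, 4, 0], [-26, 4, 48, -34], [10, 0, -34, 22]].
Congruent diagonalization of H (simultaneous row and column reduction) yields pivots -18, 14/9, 108/7, -1/3.
Counting signs: 2 positive, 2 negative.
H is indefinite, so the origin is a saddle point.

saddle point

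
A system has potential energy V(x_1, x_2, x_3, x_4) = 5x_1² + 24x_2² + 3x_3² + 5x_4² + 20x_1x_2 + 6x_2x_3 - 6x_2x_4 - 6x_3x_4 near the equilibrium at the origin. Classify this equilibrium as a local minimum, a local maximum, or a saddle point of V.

The Hessian at the origin is H = [[10, 20, 0, 0], [20, 48, 6, -6], [0, 6, 6, -6], [0, -6, -6, 10]].
Applying the same elementary operations to the rows and columns of H produces a congruent diagonal matrix with entries 10, 8, 3/2, 4.
Counting signs: 4 positive.
H is positive definite, so the origin is a strict local minimum.

local minimum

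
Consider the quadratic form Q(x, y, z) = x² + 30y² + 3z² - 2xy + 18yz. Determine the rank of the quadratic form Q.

3

The symmetric matrix is A = [[1, -1, 0], [-1, 30, 9], [0, 9, 3]].
An LDLᵀ factorisation of A has diagonal entries 1, 29, 6/29.
Counting signs: 3 positive.
The rank is the number of nonzero pivots: 3.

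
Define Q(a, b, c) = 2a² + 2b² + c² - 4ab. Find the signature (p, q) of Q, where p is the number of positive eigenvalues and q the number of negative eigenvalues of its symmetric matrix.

Write A = [[2, -2, 0], [-2, 2, 0], [0, 0, 1]].
Congruent diagonalization of A (simultaneous row and column reduction) yields pivots 2, 0, 1.
Counting signs: 2 positive, 1 zero.

(2, 0)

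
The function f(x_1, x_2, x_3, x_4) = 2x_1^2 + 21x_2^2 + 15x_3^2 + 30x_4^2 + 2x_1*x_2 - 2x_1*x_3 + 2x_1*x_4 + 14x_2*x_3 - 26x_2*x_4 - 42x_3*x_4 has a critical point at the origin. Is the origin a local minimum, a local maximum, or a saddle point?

local minimum

The Hessian at the origin is H = [[4, 2, -2, 2], [2, 42, 14, -26], [-2, 14, 30, -42], [2, -26, -42, 60]].
An LDLᵀ factorisation of H has diagonal entries 4, 41, 964/41, 6/241.
That gives 4 positive pivots.
H is positive definite, so the origin is a strict local minimum.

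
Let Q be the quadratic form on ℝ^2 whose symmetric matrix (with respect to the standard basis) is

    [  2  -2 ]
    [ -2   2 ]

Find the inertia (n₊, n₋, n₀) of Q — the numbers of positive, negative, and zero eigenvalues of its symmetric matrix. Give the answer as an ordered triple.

(1, 0, 1)

Row-reducing A symmetrically gives the diagonal entries 2, 0.
So there are 1 positive, 1 zero pivots.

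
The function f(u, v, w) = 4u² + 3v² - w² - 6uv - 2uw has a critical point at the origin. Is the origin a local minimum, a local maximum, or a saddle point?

The Hessian at the origin is H = [[8, -6, -2], [-6, 6, 0], [-2, 0, -2]].
Applying the same elementary operations to the rows and columns of H produces a congruent diagonal matrix with entries 8, 3/2, -4.
That gives 2 positive, 1 negative pivots.
H is indefinite, so the origin is a saddle point.

saddle point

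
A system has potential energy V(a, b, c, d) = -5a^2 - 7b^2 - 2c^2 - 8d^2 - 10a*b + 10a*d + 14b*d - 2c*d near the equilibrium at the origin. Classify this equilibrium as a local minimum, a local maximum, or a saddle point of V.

local maximum

The Hessian at the origin is H = [[-10, -10, 0, 10], [-10, -14, 0, 14], [0, 0, -4, -2], [10, 14, -2, -16]].
Row-reducing H symmetrically gives the diagonal entries -10, -4, -4, -1.
That gives 4 negative pivots.
H is negative definite, so the origin is a strict local maximum.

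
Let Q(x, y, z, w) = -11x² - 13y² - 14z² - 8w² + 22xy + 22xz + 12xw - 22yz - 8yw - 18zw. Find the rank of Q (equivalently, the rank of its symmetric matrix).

The associated matrix is A = [[-11, 11, 11, 6], [11, -13, -11, -4], [11, -11, -14, -9], [6, -4, -9, -8]].
Symmetric row and column elimination reduces A to a congruent diagonal form with pivots -11, -2, -3, 3/11.
So there are 1 positive, 3 negative pivots.
The rank is the number of nonzero pivots: 4.

4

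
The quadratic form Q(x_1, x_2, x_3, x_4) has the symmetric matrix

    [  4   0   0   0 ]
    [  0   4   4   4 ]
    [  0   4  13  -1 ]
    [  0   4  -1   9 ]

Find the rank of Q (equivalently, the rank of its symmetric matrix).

4

An LDLᵀ factorisation of A has diagonal entries 4, 4, 9, 20/9.
So there are 4 positive pivots.
The rank is the number of nonzero pivots: 4.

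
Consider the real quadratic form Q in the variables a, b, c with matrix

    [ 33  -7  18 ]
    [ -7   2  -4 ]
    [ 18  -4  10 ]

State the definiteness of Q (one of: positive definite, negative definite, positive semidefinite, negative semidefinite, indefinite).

positive definite

Leading principal minors: Δ_1 = 33, Δ_2 = 17, Δ_3 = 2.
All leading principal minors are positive, so by Sylvester's criterion Q is positive definite.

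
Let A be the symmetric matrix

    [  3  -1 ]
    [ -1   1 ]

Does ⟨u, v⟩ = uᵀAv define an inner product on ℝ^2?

yes

For the 2×2 matrix [[3, -1], [-1, 1]]: det = 3·1 − (-1)² = 2, trace = 4.
det > 0 so both eigenvalues share the sign of the trace; trace = 4 > 0 ⇒ both positive.
⟨·,·⟩ is an inner product exactly when A is positive definite.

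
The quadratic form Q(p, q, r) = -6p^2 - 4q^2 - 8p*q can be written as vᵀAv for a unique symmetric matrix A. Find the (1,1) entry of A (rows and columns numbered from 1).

The coefficient of p^2 in Q is -6, and that is exactly A[1,1].

-6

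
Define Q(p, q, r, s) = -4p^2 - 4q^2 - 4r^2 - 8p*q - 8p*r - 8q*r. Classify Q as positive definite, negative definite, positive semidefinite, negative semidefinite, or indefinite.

negative semidefinite

Write A = [[-4, -4, -4, 0], [-4, -4, -4, 0], [-4, -4, -4, 0], [0, 0, 0, 0]].
Congruent diagonalization of A (simultaneous row and column reduction) yields pivots -4, 0, 0, 0.
Counting signs: 1 negative, 3 zero.
Hence Q is negative semidefinite.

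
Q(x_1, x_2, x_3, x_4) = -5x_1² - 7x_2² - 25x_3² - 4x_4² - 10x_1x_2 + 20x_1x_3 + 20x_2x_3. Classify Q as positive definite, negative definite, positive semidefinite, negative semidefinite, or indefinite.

The symmetric matrix of Q is A = [[-5, -5, 10, 0], [-5, -7, 10, 0], [10, 10, -25, 0], [0, 0, 0, -4]].
Leading principal minors: Δ_1 = -5, Δ_2 = 10, Δ_3 = -50, Δ_4 = 200.
The signs alternate starting with Δ_1 < 0, so by Sylvester's criterion Q is negative definite.

negative definite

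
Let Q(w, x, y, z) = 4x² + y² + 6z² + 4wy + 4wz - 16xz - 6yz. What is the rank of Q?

4

The symmetric matrix is A = [[0, 0, 2, 2], [0, 4, 0, -8], [2, 0, 1, -3], [2, -8, -3, 6]].
Row reduction of A gives 4 nonzero rows, so rank A = 4.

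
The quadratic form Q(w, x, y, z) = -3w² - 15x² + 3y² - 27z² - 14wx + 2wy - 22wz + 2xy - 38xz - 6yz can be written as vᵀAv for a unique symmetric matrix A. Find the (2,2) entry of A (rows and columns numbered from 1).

The coefficient of x² in Q is -15, and that is exactly A[2,2].

-15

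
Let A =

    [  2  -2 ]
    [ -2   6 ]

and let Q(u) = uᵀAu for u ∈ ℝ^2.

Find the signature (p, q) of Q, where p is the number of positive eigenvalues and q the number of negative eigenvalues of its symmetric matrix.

Congruent diagonalization of A (simultaneous row and column reduction) yields pivots 2, 4.
That gives 2 positive pivots.

(2, 0)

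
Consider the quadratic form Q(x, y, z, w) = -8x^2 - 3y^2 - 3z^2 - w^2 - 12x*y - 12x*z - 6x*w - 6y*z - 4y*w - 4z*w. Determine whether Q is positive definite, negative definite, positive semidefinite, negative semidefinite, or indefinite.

indefinite

The symmetric matrix is A = [[-8, -6, -6, -3], [-6, -3, -3, -2], [-6, -3, -3, -2], [-3, -2, -2, -1]].
Symmetric row and column elimination reduces A to a congruent diagonal form with pivots -8, 3/2, 0, 1/12.
So there are 2 positive, 1 negative, 1 zero pivots.
Hence Q is indefinite.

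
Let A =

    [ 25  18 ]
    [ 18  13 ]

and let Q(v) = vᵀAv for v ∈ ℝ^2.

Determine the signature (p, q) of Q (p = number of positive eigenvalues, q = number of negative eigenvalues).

(2, 0)

Applying the same elementary operations to the rows and columns of A produces a congruent diagonal matrix with entries 25, 1/25.
Counting signs: 2 positive.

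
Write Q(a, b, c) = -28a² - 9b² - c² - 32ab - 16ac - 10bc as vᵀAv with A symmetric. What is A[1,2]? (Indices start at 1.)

-16

The coefficient of a·b in Q is -32. For a symmetric A this equals A[1,2] + A[2,1] = 2·A[1,2].
So A[1,2] = -32/2 = -16.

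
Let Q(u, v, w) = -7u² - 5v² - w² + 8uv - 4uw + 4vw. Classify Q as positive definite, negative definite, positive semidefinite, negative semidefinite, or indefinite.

The symmetric matrix of Q is A = [[-7, 4, -2], [4, -5, 2], [-2, 2, -1]].
Leading principal minors: Δ_1 = -7, Δ_2 = 19, Δ_3 = -3.
The signs alternate starting with Δ_1 < 0, so by Sylvester's criterion Q is negative definite.

negative definite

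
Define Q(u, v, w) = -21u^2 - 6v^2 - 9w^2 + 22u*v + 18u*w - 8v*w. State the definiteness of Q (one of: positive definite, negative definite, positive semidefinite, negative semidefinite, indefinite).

negative definite

The symmetric matrix of Q is A = [[-21, 11, 9], [11, -6, -4], [9, -4, -9]].
Leading principal minors: Δ_1 = -21, Δ_2 = 5, Δ_3 = -15.
The signs alternate starting with Δ_1 < 0, so by Sylvester's criterion Q is negative definite.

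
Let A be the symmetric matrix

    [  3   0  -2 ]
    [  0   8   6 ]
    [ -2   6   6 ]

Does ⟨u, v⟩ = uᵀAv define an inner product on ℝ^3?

An LDLᵀ factorisation of A has diagonal entries 3, 8, 1/6.
That gives 3 positive pivots.
Hence Q is positive definite.
⟨·,·⟩ is an inner product exactly when A is positive definite.

yes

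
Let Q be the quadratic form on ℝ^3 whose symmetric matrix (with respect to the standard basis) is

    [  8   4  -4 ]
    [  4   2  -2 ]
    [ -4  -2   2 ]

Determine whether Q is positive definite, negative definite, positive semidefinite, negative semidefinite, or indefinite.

positive semidefinite

Row-reducing A symmetrically gives the diagonal entries 8, 0, 0.
Counting signs: 1 positive, 2 zero.
Hence Q is positive semidefinite.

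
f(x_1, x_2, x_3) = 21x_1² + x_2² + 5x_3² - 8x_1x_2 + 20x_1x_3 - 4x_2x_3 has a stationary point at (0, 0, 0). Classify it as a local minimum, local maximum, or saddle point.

The Hessian at the origin is H = [[42, -8, 20], [-8, 2, -4], [20, -4, 10]].
Row-reducing H symmetrically gives the diagonal entries 42, 10/21, 2/5.
So there are 3 positive pivots.
H is positive definite, so the origin is a strict local minimum.

local minimum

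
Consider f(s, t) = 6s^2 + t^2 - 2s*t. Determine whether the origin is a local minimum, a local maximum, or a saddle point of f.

The Hessian at the origin is H = [[12, -2], [-2, 2]].
det H = 12·2 − (-2)² = 20 > 0 and H[1,1] = 12 > 0, so H is positive definite.
Therefore the origin is a local minimum.

local minimum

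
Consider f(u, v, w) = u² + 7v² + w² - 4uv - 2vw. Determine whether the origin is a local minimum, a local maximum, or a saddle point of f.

local minimum

The Hessian at the origin is H = [[2, -4, 0], [-4, 14, -2], [0, -2, 2]].
Applying the same elementary operations to the rows and columns of H produces a congruent diagonal matrix with entries 2, 6, 4/3.
That gives 3 positive pivots.
H is positive definite, so the origin is a strict local minimum.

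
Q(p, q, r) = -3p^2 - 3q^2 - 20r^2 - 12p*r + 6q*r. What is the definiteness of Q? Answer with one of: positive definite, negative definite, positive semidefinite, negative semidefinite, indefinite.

negative definite

Write A = [[-3, 0, -6], [0, -3, 3], [-6, 3, -20]].
Congruent diagonalization of A (simultaneous row and column reduction) yields pivots -3, -3, -5.
That gives 3 negative pivots.
Hence Q is negative definite.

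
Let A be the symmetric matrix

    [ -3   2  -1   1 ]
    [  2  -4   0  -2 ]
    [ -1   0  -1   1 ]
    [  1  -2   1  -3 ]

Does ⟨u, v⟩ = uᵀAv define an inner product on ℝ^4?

Applying the same elementary operations to the rows and columns of A produces a congruent diagonal matrix with entries -3, -8/3, -1/2, 0.
Counting signs: 3 negative, 1 zero.
Hence Q is negative semidefinite.
⟨·,·⟩ is an inner product exactly when A is positive definite.

no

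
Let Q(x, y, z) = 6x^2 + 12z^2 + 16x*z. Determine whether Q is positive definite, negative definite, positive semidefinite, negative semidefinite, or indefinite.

positive semidefinite

The symmetric matrix is A = [[6, 0, 8], [0, 0, 0], [8, 0, 12]].
Applying the same elementary operations to the rows and columns of A produces a congruent diagonal matrix with entries 6, 0, 4/3.
So there are 2 positive, 1 zero pivots.
Hence Q is positive semidefinite.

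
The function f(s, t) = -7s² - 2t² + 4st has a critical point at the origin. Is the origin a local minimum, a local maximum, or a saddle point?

The Hessian at the origin is H = [[-14, 4], [4, -4]].
det H = -14·-4 − (4)² = 40 > 0 and H[1,1] = -14 < 0, so H is negative definite.
Therefore the origin is a local maximum.

local maximum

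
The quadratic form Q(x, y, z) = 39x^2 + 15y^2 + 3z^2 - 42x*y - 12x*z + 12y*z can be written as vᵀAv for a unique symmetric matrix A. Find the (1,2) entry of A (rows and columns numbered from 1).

The coefficient of x·y in Q is -42. For a symmetric A this equals A[1,2] + A[2,1] = 2·A[1,2].
So A[1,2] = -42/2 = -21.

-21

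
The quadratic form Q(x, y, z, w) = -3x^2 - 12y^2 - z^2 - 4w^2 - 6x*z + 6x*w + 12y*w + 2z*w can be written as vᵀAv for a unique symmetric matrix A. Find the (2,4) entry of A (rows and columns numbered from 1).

The coefficient of y·w in Q is 12. For a symmetric A this equals A[2,4] + A[4,2] = 2·A[2,4].
So A[2,4] = 12/2 = 6.

6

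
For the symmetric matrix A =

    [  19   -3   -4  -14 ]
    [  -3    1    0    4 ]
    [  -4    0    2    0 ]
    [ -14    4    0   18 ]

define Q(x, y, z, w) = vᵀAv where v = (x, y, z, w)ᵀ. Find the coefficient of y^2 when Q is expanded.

1

The coefficient of y^2 is the diagonal entry A[2,2] = 1.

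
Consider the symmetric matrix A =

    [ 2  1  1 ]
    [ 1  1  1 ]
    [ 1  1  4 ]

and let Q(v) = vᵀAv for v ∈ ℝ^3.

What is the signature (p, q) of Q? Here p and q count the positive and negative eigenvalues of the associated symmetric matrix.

Applying the same elementary operations to the rows and columns of A produces a congruent diagonal matrix with entries 2, 1/2, 3.
So there are 3 positive pivots.

(3, 0)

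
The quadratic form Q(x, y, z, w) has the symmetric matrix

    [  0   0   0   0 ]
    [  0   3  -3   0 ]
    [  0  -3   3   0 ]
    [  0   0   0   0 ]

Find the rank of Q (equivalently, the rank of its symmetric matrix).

1

Symmetric row and column elimination reduces A to a congruent diagonal form with pivots 0, 3, 0, 0.
So there are 1 positive, 3 zero pivots.
The rank is the number of nonzero pivots: 1.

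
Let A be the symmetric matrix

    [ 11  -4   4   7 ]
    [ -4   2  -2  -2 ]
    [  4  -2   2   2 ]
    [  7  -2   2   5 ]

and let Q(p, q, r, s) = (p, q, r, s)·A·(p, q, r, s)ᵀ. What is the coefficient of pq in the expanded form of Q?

The coefficient of pq is A[1,2] + A[2,1] = 2·(-4) = -8.

-8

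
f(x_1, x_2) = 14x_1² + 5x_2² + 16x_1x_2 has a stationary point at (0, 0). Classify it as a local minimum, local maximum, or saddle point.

local minimum

The Hessian at the origin is H = [[28, 16], [16, 10]].
det H = 28·10 − (16)² = 24 > 0 and H[1,1] = 28 > 0, so H is positive definite.
Therefore the origin is a local minimum.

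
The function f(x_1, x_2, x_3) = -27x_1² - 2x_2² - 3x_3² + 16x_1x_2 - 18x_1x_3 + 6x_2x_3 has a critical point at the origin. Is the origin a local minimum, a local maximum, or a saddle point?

saddle point

The Hessian at the origin is H = [[-54, 16, -18], [16, -4, 6], [-18, 6, -6]].
An LDLᵀ factorisation of H has diagonal entries -54, 20/27, -3/5.
So there are 1 positive, 2 negative pivots.
H is indefinite, so the origin is a saddle point.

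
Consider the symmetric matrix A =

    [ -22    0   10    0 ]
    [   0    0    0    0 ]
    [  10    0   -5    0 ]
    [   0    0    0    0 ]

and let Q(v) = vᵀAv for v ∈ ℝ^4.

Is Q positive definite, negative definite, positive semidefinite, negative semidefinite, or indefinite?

negative semidefinite

Symmetric row and column elimination reduces A to a congruent diagonal form with pivots -22, 0, -5/11, 0.
So there are 2 negative, 2 zero pivots.
Hence Q is negative semidefinite.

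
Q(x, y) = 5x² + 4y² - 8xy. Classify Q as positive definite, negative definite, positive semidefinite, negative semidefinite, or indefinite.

The symmetric matrix is A = [[5, -4], [-4, 4]].
Applying the same elementary operations to the rows and columns of A produces a congruent diagonal matrix with entries 5, 4/5.
So there are 2 positive pivots.
Hence Q is positive definite.

positive definite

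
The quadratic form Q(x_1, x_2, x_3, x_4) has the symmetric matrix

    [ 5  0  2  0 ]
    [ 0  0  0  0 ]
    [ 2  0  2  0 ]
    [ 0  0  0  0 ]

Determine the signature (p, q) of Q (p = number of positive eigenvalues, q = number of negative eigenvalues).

(2, 0)

Applying the same elementary operations to the rows and columns of A produces a congruent diagonal matrix with entries 5, 0, 6/5, 0.
So there are 2 positive, 2 zero pivots.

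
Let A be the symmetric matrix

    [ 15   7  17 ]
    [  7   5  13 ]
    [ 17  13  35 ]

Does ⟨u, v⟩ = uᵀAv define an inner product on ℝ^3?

Symmetric row and column elimination reduces A to a congruent diagonal form with pivots 15, 26/15, 12/13.
So there are 3 positive pivots.
Hence Q is positive definite.
⟨·,·⟩ is an inner product exactly when A is positive definite.

yes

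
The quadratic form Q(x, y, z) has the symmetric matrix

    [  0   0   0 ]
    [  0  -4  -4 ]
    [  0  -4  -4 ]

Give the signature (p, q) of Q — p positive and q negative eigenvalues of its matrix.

Row-reducing A symmetrically gives the diagonal entries 0, -4, 0.
So there are 1 negative, 2 zero pivots.

(0, 1)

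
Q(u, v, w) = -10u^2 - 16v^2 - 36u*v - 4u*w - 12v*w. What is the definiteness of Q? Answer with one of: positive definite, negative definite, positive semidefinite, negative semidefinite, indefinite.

indefinite

Write A = [[-10, -18, -2], [-18, -16, -6], [-2, -6, 0]].
Symmetric row and column elimination reduces A to a congruent diagonal form with pivots -10, 82/5, 2/41.
So there are 2 positive, 1 negative pivots.
Hence Q is indefinite.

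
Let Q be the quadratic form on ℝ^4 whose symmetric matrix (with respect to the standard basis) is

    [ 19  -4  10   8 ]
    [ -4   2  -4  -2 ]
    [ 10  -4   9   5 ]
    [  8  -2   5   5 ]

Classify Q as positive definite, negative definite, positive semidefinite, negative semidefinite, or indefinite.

positive definite

Row-reducing A symmetrically gives the diagonal entries 19, 22/19, 7/11, 10/7.
Counting signs: 4 positive.
Hence Q is positive definite.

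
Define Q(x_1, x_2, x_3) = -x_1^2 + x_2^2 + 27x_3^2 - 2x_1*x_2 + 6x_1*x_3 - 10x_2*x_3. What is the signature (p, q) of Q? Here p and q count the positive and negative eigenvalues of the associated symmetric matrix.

(2, 1)

Write A = [[-1, -1, 3], [-1, 1, -5], [3, -5, 27]].
Congruent diagonalization of A (simultaneous row and column reduction) yields pivots -1, 2, 4.
Counting signs: 2 positive, 1 negative.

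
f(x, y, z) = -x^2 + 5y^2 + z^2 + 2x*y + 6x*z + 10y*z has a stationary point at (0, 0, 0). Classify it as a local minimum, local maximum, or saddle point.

The Hessian at the origin is H = [[-2, 2, 6], [2, 10, 10], [6, 10, 2]].
Applying the same elementary operations to the rows and columns of H produces a congruent diagonal matrix with entries -2, 12, -4/3.
So there are 1 positive, 2 negative pivots.
H is indefinite, so the origin is a saddle point.

saddle point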